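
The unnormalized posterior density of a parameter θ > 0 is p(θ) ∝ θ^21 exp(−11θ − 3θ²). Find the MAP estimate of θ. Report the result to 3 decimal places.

θ̂_MAP = 1.167

ℓ'(θ) = 21/θ − 11 − 6θ. Setting this to zero and multiplying by θ: 6θ² + 11θ − 21 = 0.
θ = (−11 + √(11² + 4·6·21)) / (2·6) = (−11 + √625) / 12 = (−11 + 25)/12 = 7/6.
ℓ''(θ) = −21/θ² − 6 < 0, confirming a maximum.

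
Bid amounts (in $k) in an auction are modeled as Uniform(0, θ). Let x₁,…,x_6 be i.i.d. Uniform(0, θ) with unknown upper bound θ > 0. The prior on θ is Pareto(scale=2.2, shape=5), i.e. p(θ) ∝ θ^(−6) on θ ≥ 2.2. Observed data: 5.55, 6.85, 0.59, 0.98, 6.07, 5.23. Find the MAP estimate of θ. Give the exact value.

θ̂_MAP = 6.85

The Uniform(0, θ) likelihood is θ^(−n) for θ ≥ max(xᵢ), zero otherwise. Here max(xᵢ) = 6.85.
Posterior ∝ θ^(−6) · θ^(−6) = θ^(−12) on θ ≥ max(2.2, 6.85) = 6.85.
This density is strictly decreasing in θ, so the posterior mode lies at the lower boundary of the support.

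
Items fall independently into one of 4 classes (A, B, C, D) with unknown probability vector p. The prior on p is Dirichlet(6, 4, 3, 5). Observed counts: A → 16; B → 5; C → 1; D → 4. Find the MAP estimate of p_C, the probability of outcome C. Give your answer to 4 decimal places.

The posterior is Dirichlet(αᵢ + nᵢ) = Dirichlet(22, 9, 4, 9).
For a Dirichlet(a₁,…,a_K) with all aᵢ > 1, the mode has j-th component (aⱼ − 1)/(Σaᵢ − K).
Here Σaᵢ = 44 and K = 4, so p_C = (4 − 1)/(44 − 4) = 3/40 ≈ 0.0750.

MAP estimate of p_C = 0.0750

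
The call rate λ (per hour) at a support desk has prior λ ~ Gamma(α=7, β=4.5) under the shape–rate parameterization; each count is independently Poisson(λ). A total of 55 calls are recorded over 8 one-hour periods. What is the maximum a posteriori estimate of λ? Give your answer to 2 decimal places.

Σxᵢ = 55, n = 8.
Posterior ∝ λ^6e^(−4.5λ) · λ^55e^(−8λ) = λ^61e^(−12.5λ), i.e. Gamma(shape=62, rate=12.5).
The mode of a Gamma(a, b) with a ≥ 1 (shape–rate) is (a−1)/b = 61/12.5 ≈ 4.88.

λ̂_MAP = 4.88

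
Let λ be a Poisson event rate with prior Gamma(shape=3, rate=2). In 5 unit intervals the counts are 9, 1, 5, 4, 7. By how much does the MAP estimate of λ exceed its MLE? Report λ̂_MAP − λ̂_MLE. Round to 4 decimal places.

Σxᵢ = 26. Posterior is Gamma(29, 7); MAP = (29−1)/7 = 28/7 ≈ 4.00000.
MLE = x̄ = 26/5 ≈ 5.20000.
Difference = 28/7 − 26/5 = -6/5 ≈ -1.2000.

MAP − MLE = -1.2000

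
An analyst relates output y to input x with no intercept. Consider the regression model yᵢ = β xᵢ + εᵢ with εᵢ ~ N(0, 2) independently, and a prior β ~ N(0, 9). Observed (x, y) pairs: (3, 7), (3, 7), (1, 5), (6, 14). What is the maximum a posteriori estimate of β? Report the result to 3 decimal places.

β̂_MAP = 2.372

log p(β | y) = −Σ(yᵢ − βxᵢ)²/(2·2) − β²/(2·9) + const.
Setting the derivative to zero: Σxᵢ(yᵢ − βxᵢ)/2 − β/9 = 0, so β = Σxᵢyᵢ / (Σxᵢ² + σ²/τ²).
Σxᵢyᵢ = 3·7 + 3·7 + 1·5 + 6·14 = 131; Σxᵢ² = 55; σ²/τ² = 2/9.
β̂_MAP = 131 / (55 + 2/9) = 131/(497/9) = 1179/497 ≈ 2.372.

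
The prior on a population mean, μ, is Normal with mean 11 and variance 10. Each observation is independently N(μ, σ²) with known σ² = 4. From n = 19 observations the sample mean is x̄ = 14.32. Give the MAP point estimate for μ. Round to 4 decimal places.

μ̂_MAP = 14.2515

n = 19, x̄ = 14.32.
For a Normal prior and Normal likelihood with known variance, the posterior is Normal; its mode equals its mean, the precision-weighted average.
Prior precision 1/σ₀² = 1/10 = 0.1; data precision n/σ² = 19/4 = 4.75.
μ̂ = (0.1·11 + 4.75·14.32) / (0.1 + 4.75) = 69.12/4.85 = 6912/485 ≈ 14.2515.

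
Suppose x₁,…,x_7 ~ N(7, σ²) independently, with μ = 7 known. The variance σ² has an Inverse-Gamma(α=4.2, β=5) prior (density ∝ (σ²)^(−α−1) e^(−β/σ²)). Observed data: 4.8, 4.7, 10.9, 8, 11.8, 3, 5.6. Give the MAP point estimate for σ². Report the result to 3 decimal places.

Sum of squared deviations about the known mean: SS = (4.8−7)² + (4.7−7)² + (10.9−7)² + (8−7)² + (11.8−7)² + (3−7)² + (5.6−7)² = 67.34.
The Normal likelihood contributes (σ²)^(−n/2) exp(−SS/(2σ²)), so the posterior is Inverse-Gamma(α + n/2, β + SS/2) = Inverse-Gamma(7.7, 38.67).
The mode of Inverse-Gamma(a, b) is b/(a+1) = 38.67/8.7 ≈ 4.445.

σ̂²_MAP = 4.445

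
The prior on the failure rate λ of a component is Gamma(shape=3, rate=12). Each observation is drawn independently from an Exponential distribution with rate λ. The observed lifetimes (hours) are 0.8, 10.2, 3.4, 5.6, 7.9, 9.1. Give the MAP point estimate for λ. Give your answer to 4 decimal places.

The Exponential(rate=λ) likelihood is ∝ λ^n e^(−λΣtᵢ). Here n = 6 and Σtᵢ = 0.8 + 10.2 + 3.4 + 5.6 + 7.9 + 9.1 = 37.
Posterior ∝ λ^2e^(−12λ) · λ^6e^(−37λ) = λ^8e^(−49λ), i.e. Gamma(9, 49).
Mode = (a−1)/b = 8/49 ≈ 0.1633.

λ̂_MAP = 0.1633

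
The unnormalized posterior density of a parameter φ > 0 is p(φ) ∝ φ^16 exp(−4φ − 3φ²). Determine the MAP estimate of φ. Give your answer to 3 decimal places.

ℓ'(φ) = 16/φ − 4 − 6φ. Setting this to zero and multiplying by φ: 6φ² + 4φ − 16 = 0.
φ = (−4 + √(4² + 4·6·16)) / (2·6) = (−4 + √400) / 12 = (−4 + 20)/12 = 4/3.
ℓ''(φ) = −16/φ² − 6 < 0, confirming a maximum.

φ̂_MAP = 1.333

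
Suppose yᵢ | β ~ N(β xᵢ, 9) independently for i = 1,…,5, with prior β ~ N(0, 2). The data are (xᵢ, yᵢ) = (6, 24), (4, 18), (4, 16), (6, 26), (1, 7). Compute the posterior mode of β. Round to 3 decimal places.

β̂_MAP = 4.046

log p(β | y) = −Σ(yᵢ − βxᵢ)²/(2·9) − β²/(2·2) + const.
Setting the derivative to zero: Σxᵢ(yᵢ − βxᵢ)/9 − β/2 = 0, so β = Σxᵢyᵢ / (Σxᵢ² + σ²/τ²).
Σxᵢyᵢ = 6·24 + 4·18 + 4·16 + 6·26 + 1·7 = 443; Σxᵢ² = 105; σ²/τ² = 4.5.
β̂_MAP = 443 / (105 + 4.5) = 443/109.5 ≈ 4.046.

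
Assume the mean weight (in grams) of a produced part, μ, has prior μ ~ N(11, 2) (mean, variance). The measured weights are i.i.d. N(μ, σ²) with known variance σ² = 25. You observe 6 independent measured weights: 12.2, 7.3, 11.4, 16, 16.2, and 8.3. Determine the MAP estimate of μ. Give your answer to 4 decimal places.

n = 6; x̄ = (12.2 + 7.3 + 11.4 + 16 + 16.2 + 8.3)/6 = 71.4/6 = 11.9.
For a Normal prior and Normal likelihood with known variance, the posterior is Normal; its mode equals its mean, the precision-weighted average.
Prior precision 1/σ₀² = 1/2 = 0.5; data precision n/σ² = 6/25 = 0.24.
μ̂ = (0.5·11 + 0.24·11.9) / (0.5 + 0.24) = 8.356/0.74 = 2089/185 ≈ 11.2919.

μ̂_MAP = 11.2919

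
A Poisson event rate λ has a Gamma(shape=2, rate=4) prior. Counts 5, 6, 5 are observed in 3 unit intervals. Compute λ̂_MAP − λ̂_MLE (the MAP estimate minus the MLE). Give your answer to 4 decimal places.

MAP − MLE = -2.9048

Σxᵢ = 16. Posterior is Gamma(18, 7); MAP = (18−1)/7 = 17/7 ≈ 2.42857.
MLE = x̄ = 16/3 ≈ 5.33333.
Difference = 17/7 − 16/3 = -61/21 ≈ -2.9048.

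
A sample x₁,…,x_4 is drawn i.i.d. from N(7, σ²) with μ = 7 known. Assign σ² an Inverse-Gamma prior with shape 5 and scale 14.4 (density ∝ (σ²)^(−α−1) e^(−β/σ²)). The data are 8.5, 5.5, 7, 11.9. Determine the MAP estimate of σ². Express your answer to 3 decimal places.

Sum of squared deviations about the known mean: SS = (8.5−7)² + (5.5−7)² + (7−7)² + (11.9−7)² = 28.51.
The Normal likelihood contributes (σ²)^(−n/2) exp(−SS/(2σ²)), so the posterior is Inverse-Gamma(α + n/2, β + SS/2) = Inverse-Gamma(7, 28.655).
The mode of Inverse-Gamma(a, b) is b/(a+1) = 28.655/8 ≈ 3.582.

σ̂²_MAP = 3.582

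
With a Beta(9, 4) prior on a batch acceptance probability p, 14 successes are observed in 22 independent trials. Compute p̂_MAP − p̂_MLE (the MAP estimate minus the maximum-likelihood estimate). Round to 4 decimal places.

Posterior is Beta(23, 12); MAP = (23−1)/(35−2) = 22/33 ≈ 0.66667.
MLE ignores the prior: p̂_MLE = k/n = 14/22 ≈ 0.63636.
Difference = 22/33 − 14/22 = 1/33 ≈ 0.0303.

MAP − MLE = 0.0303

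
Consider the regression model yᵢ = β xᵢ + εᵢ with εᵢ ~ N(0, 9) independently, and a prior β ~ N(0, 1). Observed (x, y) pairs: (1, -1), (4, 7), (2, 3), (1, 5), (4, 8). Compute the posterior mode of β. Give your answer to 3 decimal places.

β̂_MAP = 1.489

log p(β | y) = −Σ(yᵢ − βxᵢ)²/(2·9) − β²/(2·1) + const.
Setting the derivative to zero: Σxᵢ(yᵢ − βxᵢ)/9 − β/1 = 0, so β = Σxᵢyᵢ / (Σxᵢ² + σ²/τ²).
Σxᵢyᵢ = 1·(-1) + 4·7 + 2·3 + 1·5 + 4·8 = 70; Σxᵢ² = 38; σ²/τ² = 9.
β̂_MAP = 70 / (38 + 9) = 70/47 ≈ 1.489.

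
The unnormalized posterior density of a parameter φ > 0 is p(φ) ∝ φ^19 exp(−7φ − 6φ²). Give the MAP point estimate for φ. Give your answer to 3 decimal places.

ℓ'(φ) = 19/φ − 7 − 12φ. Setting this to zero and multiplying by φ: 12φ² + 7φ − 19 = 0.
φ = (−7 + √(7² + 4·12·19)) / (2·12) = (−7 + √961) / 24 = (−7 + 31)/24 = 1.
ℓ''(φ) = −19/φ² − 12 < 0, confirming a maximum.

φ̂_MAP = 1.000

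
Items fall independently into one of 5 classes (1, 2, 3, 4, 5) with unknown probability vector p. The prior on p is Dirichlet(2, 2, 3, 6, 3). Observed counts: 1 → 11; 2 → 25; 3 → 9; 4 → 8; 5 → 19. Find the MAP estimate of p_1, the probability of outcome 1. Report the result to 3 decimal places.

The posterior is Dirichlet(αᵢ + nᵢ) = Dirichlet(13, 27, 12, 14, 22).
For a Dirichlet(a₁,…,a_K) with all aᵢ > 1, the mode has j-th component (aⱼ − 1)/(Σaᵢ − K).
Here Σaᵢ = 88 and K = 5, so p_1 = (13 − 1)/(88 − 5) = 12/83 ≈ 0.145.

MAP estimate: 0.145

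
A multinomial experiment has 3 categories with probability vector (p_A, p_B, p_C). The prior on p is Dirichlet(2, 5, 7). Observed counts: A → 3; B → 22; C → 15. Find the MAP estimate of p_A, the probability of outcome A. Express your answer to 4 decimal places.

MAP estimate of p_A = 0.0784

The posterior is Dirichlet(αᵢ + nᵢ) = Dirichlet(5, 27, 22).
For a Dirichlet(a₁,…,a_K) with all aᵢ > 1, the mode has j-th component (aⱼ − 1)/(Σaᵢ − K).
Here Σaᵢ = 54 and K = 3, so p_A = (5 − 1)/(54 − 3) = 4/51 ≈ 0.0784.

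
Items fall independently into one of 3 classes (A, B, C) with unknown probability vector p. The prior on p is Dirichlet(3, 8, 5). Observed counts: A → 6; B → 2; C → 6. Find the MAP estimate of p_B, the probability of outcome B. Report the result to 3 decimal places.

The posterior is Dirichlet(αᵢ + nᵢ) = Dirichlet(9, 10, 11).
For a Dirichlet(a₁,…,a_K) with all aᵢ > 1, the mode has j-th component (aⱼ − 1)/(Σaᵢ − K).
Here Σaᵢ = 30 and K = 3, so p_B = (10 − 1)/(30 − 3) = 9/27 ≈ 0.333.

MAP estimate of p_B = 0.333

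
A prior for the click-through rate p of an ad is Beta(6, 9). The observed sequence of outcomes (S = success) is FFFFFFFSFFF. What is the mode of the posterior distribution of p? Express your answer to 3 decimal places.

p̂_MAP = 0.250

Prior: Beta(6, 9).
Data: 1 success in 11 trials (from the sequence). The binomial likelihood contributes p(1−p)^10, so the posterior is Beta(6+1, 9+10) = Beta(7, 19).
For Beta(a, b) with a, b > 1 the mode is (a−1)/(a+b−2) = 6/24 ≈ 0.250.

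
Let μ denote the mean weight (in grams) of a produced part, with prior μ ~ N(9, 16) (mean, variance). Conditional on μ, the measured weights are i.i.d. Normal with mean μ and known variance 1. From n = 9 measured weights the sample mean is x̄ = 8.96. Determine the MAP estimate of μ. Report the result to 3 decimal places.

μ̂_MAP = 8.960

n = 9, x̄ = 8.96.
For a Normal prior and Normal likelihood with known variance, the posterior is Normal; its mode equals its mean, the precision-weighted average.
Prior precision 1/σ₀² = 1/16 = 0.0625; data precision n/σ² = 9/1 = 9.
μ̂ = (0.0625·9 + 9·8.96) / (0.0625 + 9) = 81.2025/9.0625 = 32481/3625 ≈ 8.960.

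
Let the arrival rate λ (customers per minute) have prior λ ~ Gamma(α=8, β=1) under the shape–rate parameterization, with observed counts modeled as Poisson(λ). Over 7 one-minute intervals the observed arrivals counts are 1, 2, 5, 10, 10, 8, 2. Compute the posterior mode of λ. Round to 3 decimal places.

λ̂_MAP = 5.625

Σxᵢ = 1+2+5+10+10+8+2 = 38, with n = 7.
Posterior ∝ λ^7e^(−1λ) · λ^38e^(−7λ) = λ^45e^(−8λ), i.e. Gamma(shape=46, rate=8).
The mode of a Gamma(a, b) with a ≥ 1 (shape–rate) is (a−1)/b = 45/8 ≈ 5.625.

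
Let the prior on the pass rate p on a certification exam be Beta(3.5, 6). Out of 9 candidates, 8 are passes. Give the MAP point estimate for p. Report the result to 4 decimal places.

p̂_MAP = 0.6364

Prior: Beta(3.5, 6).
Data: 8 successes in 9 trials. The binomial likelihood contributes p^8(1−p)^1, so the posterior is Beta(3.5+8, 6+1) = Beta(11.5, 7).
For Beta(a, b) with a, b > 1 the mode is (a−1)/(a+b−2) = 10.5/16.5 ≈ 0.6364.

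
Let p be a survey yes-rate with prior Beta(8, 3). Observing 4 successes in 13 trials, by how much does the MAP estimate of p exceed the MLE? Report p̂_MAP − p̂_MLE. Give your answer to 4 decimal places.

MAP − MLE = 0.1923

Posterior is Beta(12, 12); MAP = (12−1)/(24−2) = 11/22 ≈ 0.50000.
MLE ignores the prior: p̂_MLE = k/n = 4/13 ≈ 0.30769.
Difference = 11/22 − 4/13 = 5/26 ≈ 0.1923.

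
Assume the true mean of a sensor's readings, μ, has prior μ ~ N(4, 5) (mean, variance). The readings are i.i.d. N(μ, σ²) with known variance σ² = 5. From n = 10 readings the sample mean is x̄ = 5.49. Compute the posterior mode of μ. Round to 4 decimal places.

μ̂_MAP = 5.3545

n = 10, x̄ = 5.49.
For a Normal prior and Normal likelihood with known variance, the posterior is Normal; its mode equals its mean, the precision-weighted average.
Prior precision 1/σ₀² = 1/5 = 0.2; data precision n/σ² = 10/5 = 2.
μ̂ = (0.2·4 + 2·5.49) / (0.2 + 2) = 11.78/2.2 = 589/110 ≈ 5.3545.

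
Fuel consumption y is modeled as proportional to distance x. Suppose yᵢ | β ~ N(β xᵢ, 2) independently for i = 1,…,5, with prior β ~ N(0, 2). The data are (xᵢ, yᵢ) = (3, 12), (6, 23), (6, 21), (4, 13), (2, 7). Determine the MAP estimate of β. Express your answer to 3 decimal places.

β̂_MAP = 3.588

log p(β | y) = −Σ(yᵢ − βxᵢ)²/(2·2) − β²/(2·2) + const.
Setting the derivative to zero: Σxᵢ(yᵢ − βxᵢ)/2 − β/2 = 0, so β = Σxᵢyᵢ / (Σxᵢ² + σ²/τ²).
Σxᵢyᵢ = 3·12 + 6·23 + 6·21 + 4·13 + 2·7 = 366; Σxᵢ² = 101; σ²/τ² = 1.
β̂_MAP = 366 / (101 + 1) = 366/102 ≈ 3.588.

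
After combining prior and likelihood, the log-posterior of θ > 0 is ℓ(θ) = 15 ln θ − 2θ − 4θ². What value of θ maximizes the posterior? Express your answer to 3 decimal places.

ℓ'(θ) = 15/θ − 2 − 8θ. Setting this to zero and multiplying by θ: 8θ² + 2θ − 15 = 0.
θ = (−2 + √(2² + 4·8·15)) / (2·8) = (−2 + √484) / 16 = (−2 + 22)/16 = 5/4.
ℓ''(θ) = −15/θ² − 8 < 0, confirming a maximum.

θ̂_MAP = 1.250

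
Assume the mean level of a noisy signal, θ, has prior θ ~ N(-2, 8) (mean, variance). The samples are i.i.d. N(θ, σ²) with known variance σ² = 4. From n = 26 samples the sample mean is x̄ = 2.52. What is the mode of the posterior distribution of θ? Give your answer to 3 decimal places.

n = 26, x̄ = 2.52.
For a Normal prior and Normal likelihood with known variance, the posterior is Normal; its mode equals its mean, the precision-weighted average.
Prior precision 1/σ₀² = 1/8 = 0.125; data precision n/σ² = 26/4 = 6.5.
θ̂ = (0.125·(-2) + 6.5·2.52) / (0.125 + 6.5) = 16.13/6.625 = 3226/1325 ≈ 2.435.

θ̂_MAP = 2.435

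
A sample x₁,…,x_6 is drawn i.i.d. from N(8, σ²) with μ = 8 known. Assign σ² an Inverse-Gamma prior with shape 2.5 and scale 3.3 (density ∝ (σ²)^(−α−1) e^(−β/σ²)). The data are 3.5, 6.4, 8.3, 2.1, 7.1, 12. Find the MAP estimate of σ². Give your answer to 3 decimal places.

Sum of squared deviations about the known mean: SS = (3.5−8)² + (6.4−8)² + (8.3−8)² + (2.1−8)² + (7.1−8)² + (12−8)² = 74.52.
The Normal likelihood contributes (σ²)^(−n/2) exp(−SS/(2σ²)), so the posterior is Inverse-Gamma(α + n/2, β + SS/2) = Inverse-Gamma(5.5, 40.56).
The mode of Inverse-Gamma(a, b) is b/(a+1) = 40.56/6.5 ≈ 6.240.

σ̂²_MAP = 6.240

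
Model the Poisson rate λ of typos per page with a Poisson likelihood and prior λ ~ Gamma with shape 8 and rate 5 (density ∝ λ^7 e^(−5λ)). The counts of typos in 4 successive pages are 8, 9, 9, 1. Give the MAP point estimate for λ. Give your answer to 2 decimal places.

λ̂_MAP = 3.78

Σxᵢ = 8+9+9+1 = 27, with n = 4.
Posterior ∝ λ^7e^(−5λ) · λ^27e^(−4λ) = λ^34e^(−9λ), i.e. Gamma(shape=35, rate=9).
The mode of a Gamma(a, b) with a ≥ 1 (shape–rate) is (a−1)/b = 34/9 ≈ 3.78.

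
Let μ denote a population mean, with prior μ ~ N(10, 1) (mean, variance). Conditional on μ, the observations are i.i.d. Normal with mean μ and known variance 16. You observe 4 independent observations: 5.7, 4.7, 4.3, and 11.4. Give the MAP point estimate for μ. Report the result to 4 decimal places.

n = 4; x̄ = (5.7 + 4.7 + 4.3 + 11.4)/4 = 26.1/4 = 6.525.
For a Normal prior and Normal likelihood with known variance, the posterior is Normal; its mode equals its mean, the precision-weighted average.
Prior precision 1/σ₀² = 1/1 = 1; data precision n/σ² = 4/16 = 0.25.
μ̂ = (1·10 + 0.25·6.525) / (1 + 0.25) = 11.63125/1.25 = 9.3050.

μ̂_MAP = 9.3050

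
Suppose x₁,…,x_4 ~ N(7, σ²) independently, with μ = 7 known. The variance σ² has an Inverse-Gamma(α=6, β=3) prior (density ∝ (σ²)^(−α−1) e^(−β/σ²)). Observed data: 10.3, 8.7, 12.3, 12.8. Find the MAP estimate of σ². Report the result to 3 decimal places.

σ̂²_MAP = 4.528

Sum of squared deviations about the known mean: SS = (10.3−7)² + (8.7−7)² + (12.3−7)² + (12.8−7)² = 75.51.
The Normal likelihood contributes (σ²)^(−n/2) exp(−SS/(2σ²)), so the posterior is Inverse-Gamma(α + n/2, β + SS/2) = Inverse-Gamma(8, 40.755).
The mode of Inverse-Gamma(a, b) is b/(a+1) = 40.755/9 ≈ 4.528.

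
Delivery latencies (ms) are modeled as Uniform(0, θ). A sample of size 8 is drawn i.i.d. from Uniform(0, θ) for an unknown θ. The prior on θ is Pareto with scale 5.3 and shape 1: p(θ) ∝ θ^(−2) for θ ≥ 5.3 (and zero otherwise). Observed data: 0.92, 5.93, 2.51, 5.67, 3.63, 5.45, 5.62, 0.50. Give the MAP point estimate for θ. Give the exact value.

The Uniform(0, θ) likelihood is θ^(−n) for θ ≥ max(xᵢ), zero otherwise. Here max(xᵢ) = 5.93.
Posterior ∝ θ^(−2) · θ^(−8) = θ^(−10) on θ ≥ max(5.3, 5.93) = 5.93.
This density is strictly decreasing in θ, so the posterior mode lies at the lower boundary of the support.

θ̂_MAP = 5.93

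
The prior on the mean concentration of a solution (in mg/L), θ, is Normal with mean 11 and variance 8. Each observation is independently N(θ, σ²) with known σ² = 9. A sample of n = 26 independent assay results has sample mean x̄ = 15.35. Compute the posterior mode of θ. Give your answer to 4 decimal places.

θ̂_MAP = 15.1696

n = 26, x̄ = 15.35.
For a Normal prior and Normal likelihood with known variance, the posterior is Normal; its mode equals its mean, the precision-weighted average.
Prior precision 1/σ₀² = 1/8 = 0.125; data precision n/σ² = 26/9.
θ̂ = (0.125·11 + (26/9)·15.35) / (0.125 + 26/9) = (16459/360)/(217/72) = 16459/1085 ≈ 15.1696.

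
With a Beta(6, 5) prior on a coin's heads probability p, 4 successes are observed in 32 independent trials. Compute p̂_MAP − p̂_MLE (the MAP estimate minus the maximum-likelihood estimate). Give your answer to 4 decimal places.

MAP − MLE = 0.0945

Posterior is Beta(10, 33); MAP = (10−1)/(43−2) = 9/41 ≈ 0.21951.
MLE ignores the prior: p̂_MLE = k/n = 4/32 ≈ 0.12500.
Difference = 9/41 − 4/32 = 31/328 ≈ 0.0945.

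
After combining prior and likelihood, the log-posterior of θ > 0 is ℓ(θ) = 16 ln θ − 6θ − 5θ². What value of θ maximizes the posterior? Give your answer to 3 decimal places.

θ̂_MAP = 1.000

ℓ'(θ) = 16/θ − 6 − 10θ. Setting this to zero and multiplying by θ: 10θ² + 6θ − 16 = 0.
θ = (−6 + √(6² + 4·10·16)) / (2·10) = (−6 + √676) / 20 = (−6 + 26)/20 = 1.
ℓ''(θ) = −16/θ² − 10 < 0, confirming a maximum.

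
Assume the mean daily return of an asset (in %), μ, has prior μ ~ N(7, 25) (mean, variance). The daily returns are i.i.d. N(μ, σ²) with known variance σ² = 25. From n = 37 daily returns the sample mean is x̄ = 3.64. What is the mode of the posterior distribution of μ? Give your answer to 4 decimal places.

μ̂_MAP = 3.7284

n = 37, x̄ = 3.64.
For a Normal prior and Normal likelihood with known variance, the posterior is Normal; its mode equals its mean, the precision-weighted average.
Prior precision 1/σ₀² = 1/25 = 0.04; data precision n/σ² = 37/25 = 1.48.
μ̂ = (0.04·7 + 1.48·3.64) / (0.04 + 1.48) = 5.6672/1.52 = 1771/475 ≈ 3.7284.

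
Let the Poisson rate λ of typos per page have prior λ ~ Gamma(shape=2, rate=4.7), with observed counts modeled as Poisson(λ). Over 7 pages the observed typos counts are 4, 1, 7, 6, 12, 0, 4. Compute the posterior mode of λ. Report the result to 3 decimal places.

λ̂_MAP = 2.991

Σxᵢ = 4+1+7+6+12+0+4 = 34, with n = 7.
Posterior ∝ λe^(−4.7λ) · λ^34e^(−7λ) = λ^35e^(−11.7λ), i.e. Gamma(shape=36, rate=11.7).
The mode of a Gamma(a, b) with a ≥ 1 (shape–rate) is (a−1)/b = 35/11.7 ≈ 2.991.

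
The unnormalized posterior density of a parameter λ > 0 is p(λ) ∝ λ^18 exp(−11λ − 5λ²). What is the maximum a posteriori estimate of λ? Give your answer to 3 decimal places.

ℓ'(λ) = 18/λ − 11 − 10λ. Setting this to zero and multiplying by λ: 10λ² + 11λ − 18 = 0.
λ = (−11 + √(11² + 4·10·18)) / (2·10) = (−11 + √841) / 20 = (−11 + 29)/20 = 9/10.
ℓ''(λ) = −18/λ² − 10 < 0, confirming a maximum.

λ̂_MAP = 0.900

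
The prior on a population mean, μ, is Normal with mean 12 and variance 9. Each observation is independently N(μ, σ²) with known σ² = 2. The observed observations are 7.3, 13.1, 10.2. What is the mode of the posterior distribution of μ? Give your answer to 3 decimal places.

n = 3; x̄ = (7.3 + 13.1 + 10.2)/3 = 30.6/3 = 10.2.
For a Normal prior and Normal likelihood with known variance, the posterior is Normal; its mode equals its mean, the precision-weighted average.
Prior precision 1/σ₀² = 1/9; data precision n/σ² = 3/2 = 1.5.
μ̂ = ((1/9)·12 + 1.5·10.2) / (1/9 + 1.5) = (499/30)/(29/18) = 1497/145 ≈ 10.324.

μ̂_MAP = 10.324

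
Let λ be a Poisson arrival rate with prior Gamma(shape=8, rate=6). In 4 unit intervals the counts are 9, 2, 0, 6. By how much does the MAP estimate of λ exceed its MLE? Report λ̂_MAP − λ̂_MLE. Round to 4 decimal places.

Σxᵢ = 17. Posterior is Gamma(25, 10); MAP = (25−1)/10 = 24/10 ≈ 2.40000.
MLE = x̄ = 17/4 ≈ 4.25000.
Difference = 24/10 − 17/4 = -37/20 ≈ -1.8500.

MAP − MLE = -1.8500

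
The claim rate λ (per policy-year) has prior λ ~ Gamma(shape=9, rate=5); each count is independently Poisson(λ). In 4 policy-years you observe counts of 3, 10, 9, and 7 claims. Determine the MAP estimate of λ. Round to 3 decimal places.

Σxᵢ = 3+10+9+7 = 29, with n = 4.
Posterior ∝ λ^8e^(−5λ) · λ^29e^(−4λ) = λ^37e^(−9λ), i.e. Gamma(shape=38, rate=9).
The mode of a Gamma(a, b) with a ≥ 1 (shape–rate) is (a−1)/b = 37/9 ≈ 4.111.

λ̂_MAP = 4.111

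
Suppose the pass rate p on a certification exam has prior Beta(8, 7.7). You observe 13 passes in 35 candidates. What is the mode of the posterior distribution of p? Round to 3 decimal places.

p̂_MAP = 0.411

Prior: Beta(8, 7.7).
Data: 13 successes in 35 trials. The binomial likelihood contributes p^13(1−p)^22, so the posterior is Beta(8+13, 7.7+22) = Beta(21, 29.7).
For Beta(a, b) with a, b > 1 the mode is (a−1)/(a+b−2) = 20/48.7 ≈ 0.411.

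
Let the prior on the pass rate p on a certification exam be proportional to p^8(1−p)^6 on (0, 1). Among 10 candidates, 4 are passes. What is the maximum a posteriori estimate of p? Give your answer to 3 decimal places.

The prior density ∝ p^8(1−p)^6 is the kernel of Beta(9, 7).
Data: 4 successes in 10 trials. The binomial likelihood contributes p^4(1−p)^6, so the posterior is Beta(9+4, 7+6) = Beta(13, 13).
For Beta(a, b) with a, b > 1 the mode is (a−1)/(a+b−2) = 12/24 ≈ 0.500.

p̂_MAP = 0.500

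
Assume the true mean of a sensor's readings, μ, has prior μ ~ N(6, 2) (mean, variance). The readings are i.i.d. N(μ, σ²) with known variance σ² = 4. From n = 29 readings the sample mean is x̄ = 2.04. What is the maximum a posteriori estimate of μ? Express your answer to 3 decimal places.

μ̂_MAP = 2.295

n = 29, x̄ = 2.04.
For a Normal prior and Normal likelihood with known variance, the posterior is Normal; its mode equals its mean, the precision-weighted average.
Prior precision 1/σ₀² = 1/2 = 0.5; data precision n/σ² = 29/4 = 7.25.
μ̂ = (0.5·6 + 7.25·2.04) / (0.5 + 7.25) = 17.79/7.75 = 1779/775 ≈ 2.295.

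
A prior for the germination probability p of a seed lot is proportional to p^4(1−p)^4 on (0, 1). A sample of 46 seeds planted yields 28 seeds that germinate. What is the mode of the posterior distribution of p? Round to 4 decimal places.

p̂_MAP = 0.5926

The prior density ∝ p^4(1−p)^4 is the kernel of Beta(5, 5).
Data: 28 successes in 46 trials. The binomial likelihood contributes p^28(1−p)^18, so the posterior is Beta(5+28, 5+18) = Beta(33, 23).
For Beta(a, b) with a, b > 1 the mode is (a−1)/(a+b−2) = 32/54 ≈ 0.5926.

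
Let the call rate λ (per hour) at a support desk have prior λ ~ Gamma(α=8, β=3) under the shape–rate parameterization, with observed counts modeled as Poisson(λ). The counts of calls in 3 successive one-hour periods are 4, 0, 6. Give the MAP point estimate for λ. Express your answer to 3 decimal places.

Σxᵢ = 4+0+6 = 10, with n = 3.
Posterior ∝ λ^7e^(−3λ) · λ^10e^(−3λ) = λ^17e^(−6λ), i.e. Gamma(shape=18, rate=6).
The mode of a Gamma(a, b) with a ≥ 1 (shape–rate) is (a−1)/b = 17/6 ≈ 2.833.

λ̂_MAP = 2.833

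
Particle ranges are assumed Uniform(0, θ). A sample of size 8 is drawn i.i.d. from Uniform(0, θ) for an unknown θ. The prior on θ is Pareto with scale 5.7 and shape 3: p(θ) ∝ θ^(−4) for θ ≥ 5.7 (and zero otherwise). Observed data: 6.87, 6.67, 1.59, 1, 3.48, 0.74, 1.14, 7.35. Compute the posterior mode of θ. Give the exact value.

θ̂_MAP = 7.35

The Uniform(0, θ) likelihood is θ^(−n) for θ ≥ max(xᵢ), zero otherwise. Here max(xᵢ) = 7.35.
Posterior ∝ θ^(−4) · θ^(−8) = θ^(−12) on θ ≥ max(5.7, 7.35) = 7.35.
This density is strictly decreasing in θ, so the posterior mode lies at the lower boundary of the support.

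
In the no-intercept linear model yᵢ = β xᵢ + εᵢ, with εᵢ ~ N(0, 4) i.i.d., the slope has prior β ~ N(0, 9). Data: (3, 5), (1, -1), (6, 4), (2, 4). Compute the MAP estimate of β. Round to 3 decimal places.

log p(β | y) = −Σ(yᵢ − βxᵢ)²/(2·4) − β²/(2·9) + const.
Setting the derivative to zero: Σxᵢ(yᵢ − βxᵢ)/4 − β/9 = 0, so β = Σxᵢyᵢ / (Σxᵢ² + σ²/τ²).
Σxᵢyᵢ = 3·5 + 1·(-1) + 6·4 + 2·4 = 46; Σxᵢ² = 50; σ²/τ² = 4/9.
β̂_MAP = 46 / (50 + 4/9) = 46/(454/9) = 207/227 ≈ 0.912.

β̂_MAP = 0.912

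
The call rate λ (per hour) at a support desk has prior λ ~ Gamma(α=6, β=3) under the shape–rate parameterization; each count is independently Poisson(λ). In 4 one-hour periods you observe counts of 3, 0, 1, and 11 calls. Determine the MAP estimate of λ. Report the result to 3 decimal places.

λ̂_MAP = 2.857

Σxᵢ = 3+0+1+11 = 15, with n = 4.
Posterior ∝ λ^5e^(−3λ) · λ^15e^(−4λ) = λ^20e^(−7λ), i.e. Gamma(shape=21, rate=7).
The mode of a Gamma(a, b) with a ≥ 1 (shape–rate) is (a−1)/b = 20/7 ≈ 2.857.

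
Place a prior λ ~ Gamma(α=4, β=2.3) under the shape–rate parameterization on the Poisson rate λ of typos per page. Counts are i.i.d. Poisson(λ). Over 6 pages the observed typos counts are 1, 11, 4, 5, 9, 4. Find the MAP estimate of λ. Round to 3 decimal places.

λ̂_MAP = 4.458

Σxᵢ = 1+11+4+5+9+4 = 34, with n = 6.
Posterior ∝ λ^3e^(−2.3λ) · λ^34e^(−6λ) = λ^37e^(−8.3λ), i.e. Gamma(shape=38, rate=8.3).
The mode of a Gamma(a, b) with a ≥ 1 (shape–rate) is (a−1)/b = 37/8.3 ≈ 4.458.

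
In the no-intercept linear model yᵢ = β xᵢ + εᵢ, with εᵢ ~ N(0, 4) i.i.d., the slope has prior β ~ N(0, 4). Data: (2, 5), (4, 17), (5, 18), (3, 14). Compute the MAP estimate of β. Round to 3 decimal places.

log p(β | y) = −Σ(yᵢ − βxᵢ)²/(2·4) − β²/(2·4) + const.
Setting the derivative to zero: Σxᵢ(yᵢ − βxᵢ)/4 − β/4 = 0, so β = Σxᵢyᵢ / (Σxᵢ² + σ²/τ²).
Σxᵢyᵢ = 2·5 + 4·17 + 5·18 + 3·14 = 210; Σxᵢ² = 54; σ²/τ² = 1.
β̂_MAP = 210 / (54 + 1) = 210/55 ≈ 3.818.

β̂_MAP = 3.818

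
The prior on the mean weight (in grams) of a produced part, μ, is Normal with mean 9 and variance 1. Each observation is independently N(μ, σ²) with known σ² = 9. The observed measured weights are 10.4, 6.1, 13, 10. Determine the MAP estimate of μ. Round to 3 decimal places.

n = 4; x̄ = (10.4 + 6.1 + 13 + 10)/4 = 39.5/4 = 9.875.
For a Normal prior and Normal likelihood with known variance, the posterior is Normal; its mode equals its mean, the precision-weighted average.
Prior precision 1/σ₀² = 1/1 = 1; data precision n/σ² = 4/9.
μ̂ = (1·9 + (4/9)·9.875) / (1 + 4/9) = (241/18)/(13/9) = 241/26 ≈ 9.269.

μ̂_MAP = 9.269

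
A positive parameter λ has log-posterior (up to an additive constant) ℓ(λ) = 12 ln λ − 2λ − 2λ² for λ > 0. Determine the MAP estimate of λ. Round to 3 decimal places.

ℓ'(λ) = 12/λ − 2 − 4λ. Setting this to zero and multiplying by λ: 4λ² + 2λ − 12 = 0.
λ = (−2 + √(2² + 4·4·12)) / (2·4) = (−2 + √196) / 8 = (−2 + 14)/8 = 3/2.
ℓ''(λ) = −12/λ² − 4 < 0, confirming a maximum.

λ̂_MAP = 1.500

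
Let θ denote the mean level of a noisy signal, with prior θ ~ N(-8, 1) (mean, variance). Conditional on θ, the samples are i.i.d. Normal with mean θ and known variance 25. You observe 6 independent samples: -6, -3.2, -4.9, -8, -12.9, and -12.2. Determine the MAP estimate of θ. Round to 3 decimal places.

θ̂_MAP = -7.974

n = 6; x̄ = ((-6) + (-3.2) + (-4.9) + (-8) + (-12.9) + (-12.2))/6 = -47.2/6 = -118/15 ≈ -7.8667.
For a Normal prior and Normal likelihood with known variance, the posterior is Normal; its mode equals its mean, the precision-weighted average.
Prior precision 1/σ₀² = 1/1 = 1; data precision n/σ² = 6/25 = 0.24.
θ̂ = (1·(-8) + 0.24·(-118/15)) / (1 + 0.24) = (-9.888)/1.24 = -1236/155 ≈ -7.974.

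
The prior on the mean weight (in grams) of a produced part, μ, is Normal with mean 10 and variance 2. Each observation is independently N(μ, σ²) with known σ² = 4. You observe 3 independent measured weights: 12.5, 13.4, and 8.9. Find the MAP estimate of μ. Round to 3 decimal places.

μ̂_MAP = 10.960

n = 3; x̄ = (12.5 + 13.4 + 8.9)/3 = 34.8/3 = 11.6.
For a Normal prior and Normal likelihood with known variance, the posterior is Normal; its mode equals its mean, the precision-weighted average.
Prior precision 1/σ₀² = 1/2 = 0.5; data precision n/σ² = 3/4 = 0.75.
μ̂ = (0.5·10 + 0.75·11.6) / (0.5 + 0.75) = 13.7/1.25 = 10.960.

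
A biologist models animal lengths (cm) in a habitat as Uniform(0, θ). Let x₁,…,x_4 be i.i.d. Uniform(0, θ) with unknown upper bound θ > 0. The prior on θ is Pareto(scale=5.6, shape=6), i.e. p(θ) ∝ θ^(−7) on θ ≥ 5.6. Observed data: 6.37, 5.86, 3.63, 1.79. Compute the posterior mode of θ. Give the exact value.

θ̂_MAP = 6.37

The Uniform(0, θ) likelihood is θ^(−n) for θ ≥ max(xᵢ), zero otherwise. Here max(xᵢ) = 6.37.
Posterior ∝ θ^(−7) · θ^(−4) = θ^(−11) on θ ≥ max(5.6, 6.37) = 6.37.
This density is strictly decreasing in θ, so the posterior mode lies at the lower boundary of the support.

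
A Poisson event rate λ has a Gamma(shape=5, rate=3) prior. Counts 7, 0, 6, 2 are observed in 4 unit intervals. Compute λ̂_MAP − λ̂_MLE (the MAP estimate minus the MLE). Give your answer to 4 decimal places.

Σxᵢ = 15. Posterior is Gamma(20, 7); MAP = (20−1)/7 = 19/7 ≈ 2.71429.
MLE = x̄ = 15/4 ≈ 3.75000.
Difference = 19/7 − 15/4 = -29/28 ≈ -1.0357.

MAP − MLE = -1.0357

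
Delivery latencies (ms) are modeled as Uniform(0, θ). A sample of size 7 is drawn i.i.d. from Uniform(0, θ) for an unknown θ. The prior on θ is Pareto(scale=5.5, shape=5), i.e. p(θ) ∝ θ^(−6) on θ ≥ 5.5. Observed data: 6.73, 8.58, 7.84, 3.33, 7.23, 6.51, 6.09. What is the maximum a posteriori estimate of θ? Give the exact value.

θ̂_MAP = 8.58

The Uniform(0, θ) likelihood is θ^(−n) for θ ≥ max(xᵢ), zero otherwise. Here max(xᵢ) = 8.58.
Posterior ∝ θ^(−6) · θ^(−7) = θ^(−13) on θ ≥ max(5.5, 8.58) = 8.58.
This density is strictly decreasing in θ, so the posterior mode lies at the lower boundary of the support.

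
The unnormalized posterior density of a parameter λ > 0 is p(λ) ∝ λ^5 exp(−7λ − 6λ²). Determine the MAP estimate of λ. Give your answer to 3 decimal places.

ℓ'(λ) = 5/λ − 7 − 12λ. Setting this to zero and multiplying by λ: 12λ² + 7λ − 5 = 0.
λ = (−7 + √(7² + 4·12·5)) / (2·12) = (−7 + √289) / 24 = (−7 + 17)/24 = 5/12.
ℓ''(λ) = −5/λ² − 12 < 0, confirming a maximum.

λ̂_MAP = 0.417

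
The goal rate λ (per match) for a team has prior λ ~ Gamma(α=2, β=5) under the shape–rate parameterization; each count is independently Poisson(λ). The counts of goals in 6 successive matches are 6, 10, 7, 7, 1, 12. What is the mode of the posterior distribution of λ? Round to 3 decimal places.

Σxᵢ = 6+10+7+7+1+12 = 43, with n = 6.
Posterior ∝ λe^(−5λ) · λ^43e^(−6λ) = λ^44e^(−11λ), i.e. Gamma(shape=45, rate=11).
The mode of a Gamma(a, b) with a ≥ 1 (shape–rate) is (a−1)/b = 44/11 ≈ 4.000.

λ̂_MAP = 4.000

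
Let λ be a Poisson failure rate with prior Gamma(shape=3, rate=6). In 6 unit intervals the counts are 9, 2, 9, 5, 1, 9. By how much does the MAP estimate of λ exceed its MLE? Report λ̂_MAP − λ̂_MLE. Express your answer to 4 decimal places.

MAP − MLE = -2.7500

Σxᵢ = 35. Posterior is Gamma(38, 12); MAP = (38−1)/12 = 37/12 ≈ 3.08333.
MLE = x̄ = 35/6 ≈ 5.83333.
Difference = 37/12 − 35/6 = -11/4 ≈ -2.7500.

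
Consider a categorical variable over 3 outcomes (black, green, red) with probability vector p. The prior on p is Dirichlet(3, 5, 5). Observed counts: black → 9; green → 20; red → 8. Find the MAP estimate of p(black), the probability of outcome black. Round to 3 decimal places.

MAP estimate of p(black) = 0.234

The posterior is Dirichlet(αᵢ + nᵢ) = Dirichlet(12, 25, 13).
For a Dirichlet(a₁,…,a_K) with all aᵢ > 1, the mode has j-th component (aⱼ − 1)/(Σaᵢ − K).
Here Σaᵢ = 50 and K = 3, so p(black) = (12 − 1)/(50 − 3) = 11/47 ≈ 0.234.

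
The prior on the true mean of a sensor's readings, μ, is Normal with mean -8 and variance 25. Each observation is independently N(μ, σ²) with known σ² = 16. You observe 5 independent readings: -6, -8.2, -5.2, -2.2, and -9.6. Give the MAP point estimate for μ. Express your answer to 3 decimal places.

n = 5; x̄ = ((-6) + (-8.2) + (-5.2) + (-2.2) + (-9.6))/5 = -31.2/5 = -6.24.
For a Normal prior and Normal likelihood with known variance, the posterior is Normal; its mode equals its mean, the precision-weighted average.
Prior precision 1/σ₀² = 1/25 = 0.04; data precision n/σ² = 5/16 = 0.3125.
μ̂ = (0.04·(-8) + 0.3125·(-6.24)) / (0.04 + 0.3125) = (-2.27)/0.3525 = -908/141 ≈ -6.440.

μ̂_MAP = -6.440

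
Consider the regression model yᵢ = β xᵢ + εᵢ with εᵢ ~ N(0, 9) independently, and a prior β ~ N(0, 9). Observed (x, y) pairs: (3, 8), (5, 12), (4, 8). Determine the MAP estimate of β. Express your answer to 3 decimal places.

log p(β | y) = −Σ(yᵢ − βxᵢ)²/(2·9) − β²/(2·9) + const.
Setting the derivative to zero: Σxᵢ(yᵢ − βxᵢ)/9 − β/9 = 0, so β = Σxᵢyᵢ / (Σxᵢ² + σ²/τ²).
Σxᵢyᵢ = 3·8 + 5·12 + 4·8 = 116; Σxᵢ² = 50; σ²/τ² = 1.
β̂_MAP = 116 / (50 + 1) = 116/51 ≈ 2.275.

β̂_MAP = 2.275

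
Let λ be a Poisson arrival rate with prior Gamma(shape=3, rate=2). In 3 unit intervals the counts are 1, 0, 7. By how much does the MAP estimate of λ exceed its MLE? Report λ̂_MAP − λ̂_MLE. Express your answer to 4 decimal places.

MAP − MLE = -0.6667

Σxᵢ = 8. Posterior is Gamma(11, 5); MAP = (11−1)/5 = 10/5 ≈ 2.00000.
MLE = x̄ = 8/3 ≈ 2.66667.
Difference = 10/5 − 8/3 = -2/3 ≈ -0.6667.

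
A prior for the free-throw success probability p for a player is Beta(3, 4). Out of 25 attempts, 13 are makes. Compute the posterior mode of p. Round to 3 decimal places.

p̂_MAP = 0.500

Prior: Beta(3, 4).
Data: 13 successes in 25 trials. The binomial likelihood contributes p^13(1−p)^12, so the posterior is Beta(3+13, 4+12) = Beta(16, 16).
For Beta(a, b) with a, b > 1 the mode is (a−1)/(a+b−2) = 15/30 ≈ 0.500.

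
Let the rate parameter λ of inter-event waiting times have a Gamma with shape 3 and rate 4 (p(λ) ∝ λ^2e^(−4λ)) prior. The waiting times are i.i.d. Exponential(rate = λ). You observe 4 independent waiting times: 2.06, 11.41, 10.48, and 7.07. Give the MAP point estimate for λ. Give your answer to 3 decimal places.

λ̂_MAP = 0.171

The Exponential(rate=λ) likelihood is ∝ λ^n e^(−λΣtᵢ). Here n = 4 and Σtᵢ = 2.06 + 11.41 + 10.48 + 7.07 = 31.02.
Posterior ∝ λ^2e^(−4λ) · λ^4e^(−31.02λ) = λ^6e^(−35.02λ), i.e. Gamma(7, 35.02).
Mode = (a−1)/b = 6/35.02 ≈ 0.171.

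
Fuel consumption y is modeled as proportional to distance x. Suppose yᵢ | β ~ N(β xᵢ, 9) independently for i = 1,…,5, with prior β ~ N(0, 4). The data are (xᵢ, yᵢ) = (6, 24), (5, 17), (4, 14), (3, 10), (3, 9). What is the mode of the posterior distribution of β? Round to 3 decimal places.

log p(β | y) = −Σ(yᵢ − βxᵢ)²/(2·9) − β²/(2·4) + const.
Setting the derivative to zero: Σxᵢ(yᵢ − βxᵢ)/9 − β/4 = 0, so β = Σxᵢyᵢ / (Σxᵢ² + σ²/τ²).
Σxᵢyᵢ = 6·24 + 5·17 + 4·14 + 3·10 + 3·9 = 342; Σxᵢ² = 95; σ²/τ² = 2.25.
β̂_MAP = 342 / (95 + 2.25) = 342/97.25 ≈ 3.517.

β̂_MAP = 3.517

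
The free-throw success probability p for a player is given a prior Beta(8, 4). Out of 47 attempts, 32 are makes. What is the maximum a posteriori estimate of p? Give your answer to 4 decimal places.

Prior: Beta(8, 4).
Data: 32 successes in 47 trials. The binomial likelihood contributes p^32(1−p)^15, so the posterior is Beta(8+32, 4+15) = Beta(40, 19).
For Beta(a, b) with a, b > 1 the mode is (a−1)/(a+b−2) = 39/57 ≈ 0.6842.

p̂_MAP = 0.6842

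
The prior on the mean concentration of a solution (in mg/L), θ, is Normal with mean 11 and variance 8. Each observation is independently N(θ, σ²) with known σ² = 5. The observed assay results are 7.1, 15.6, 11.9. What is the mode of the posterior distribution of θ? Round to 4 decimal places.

n = 3; x̄ = (7.1 + 15.6 + 11.9)/3 = 34.6/3 = 173/15 ≈ 11.5333.
For a Normal prior and Normal likelihood with known variance, the posterior is Normal; its mode equals its mean, the precision-weighted average.
Prior precision 1/σ₀² = 1/8 = 0.125; data precision n/σ² = 3/5 = 0.6.
θ̂ = (0.125·11 + 0.6·(173/15)) / (0.125 + 0.6) = 8.295/0.725 = 1659/145 ≈ 11.4414.

θ̂_MAP = 11.4414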